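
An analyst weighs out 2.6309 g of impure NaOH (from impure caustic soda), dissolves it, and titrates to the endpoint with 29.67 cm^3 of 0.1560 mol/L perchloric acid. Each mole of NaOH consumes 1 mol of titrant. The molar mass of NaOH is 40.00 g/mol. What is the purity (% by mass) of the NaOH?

n(HClO4) = 0.1560 x 0.02967 = 0.004629 mol.
n(NaOH) = 0.004629 / 1 = 0.004629 mol.
mass of NaOH = 0.004629 x 40.00 = 0.1851 g.
% purity = 0.1851 / 2.6309 x 100 = 7.04%.

7.04%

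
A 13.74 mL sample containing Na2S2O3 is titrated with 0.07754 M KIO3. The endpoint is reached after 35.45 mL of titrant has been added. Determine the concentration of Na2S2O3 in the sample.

n(KIO3) = 0.07754 x 0.03545 = 0.002749 mol.
From the balanced equation, 1 mol KIO3 reacts with 6 mol Na2S2O3, so n(Na2S2O3) = 0.002749 x 6/1 = 0.01649 mol.
[Na2S2O3] = 0.01649 / 0.01374 L = 1.20 M.

1.20 M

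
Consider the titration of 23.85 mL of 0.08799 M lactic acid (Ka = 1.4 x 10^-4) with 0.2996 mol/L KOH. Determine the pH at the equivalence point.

n(HC3H5O3) = 0.08799 x 0.02385 = 0.002099 mol; V(KOH) at equivalence = 0.002099/0.2996 = 0.007005 L.
At equivalence all the acid is converted to C3H5O3-; total volume = 0.02385 + 0.007005 = 0.03085 L, so [C3H5O3-] = 0.002099/0.03085 = 0.06801 M.
Kb = Kw/Ka = 1.0e-14 / 1.4 x 10^-4 = 7.14e-11.
[OH^-] = sqrt(Kb x [C3H5O3-]) = sqrt(7.14e-11 x 0.06801) = 2.20e-6 M.
pOH = 5.66, so pH = 14.00 - 5.66 = 8.34.

8.34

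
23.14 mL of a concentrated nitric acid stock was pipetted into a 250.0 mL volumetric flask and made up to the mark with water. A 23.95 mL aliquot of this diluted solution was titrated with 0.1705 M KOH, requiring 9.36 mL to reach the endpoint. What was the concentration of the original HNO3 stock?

0.720 M

n(KOH) = 0.1705 x 0.009360 = 0.001596 mol.
n(HNO3) in the aliquot = 0.001596 mol.
[diluted HNO3] = 0.001596 / 0.02395 = 0.06663 M.
Dilution factor = 250.0/23.14 = 10.80, so [stock] = 0.06663 x 10.80 = 0.720 M.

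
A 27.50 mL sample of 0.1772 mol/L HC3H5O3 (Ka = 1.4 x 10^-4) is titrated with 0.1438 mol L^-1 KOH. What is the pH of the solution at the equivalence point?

8.38

n(HC3H5O3) = 0.1772 x 0.02750 = 0.004873 mol; V(KOH) at equivalence = 0.004873/0.1438 = 0.03389 L.
At equivalence all the acid is converted to C3H5O3-; total volume = 0.02750 + 0.03389 = 0.06139 L, so [C3H5O3-] = 0.004873/0.06139 = 0.07938 M.
Kb = Kw/Ka = 1.0e-14 / 1.4 x 10^-4 = 7.14e-11.
[OH^-] = sqrt(Kb x [C3H5O3-]) = sqrt(7.14e-11 x 0.07938) = 2.38e-6 M.
pOH = 5.62, so pH = 14.00 - 5.62 = 8.38.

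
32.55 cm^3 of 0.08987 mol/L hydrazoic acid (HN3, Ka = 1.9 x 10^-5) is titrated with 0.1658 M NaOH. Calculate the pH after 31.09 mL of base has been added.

n(acid) = 0.08987 x 0.03255 = 0.002925 mol; n(NaOH) added = 0.1658 x 0.03109 = 0.005155 mol.
Base is in excess by 0.005155 - 0.002925 = 0.002229 mol in a total volume of 0.06364 L.
[OH^-] = 0.002229/0.06364 = 0.03503 M, so pOH = 1.46 and pH = 14.00 - 1.46 = 12.54.

12.54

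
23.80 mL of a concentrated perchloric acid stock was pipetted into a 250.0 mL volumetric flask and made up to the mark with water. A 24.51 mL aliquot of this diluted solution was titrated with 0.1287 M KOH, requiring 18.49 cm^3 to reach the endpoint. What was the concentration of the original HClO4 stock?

n(KOH) = 0.1287 x 0.01849 = 0.002380 mol.
n(HClO4) in the aliquot = 0.002380 mol.
[diluted HClO4] = 0.002380 / 0.02451 = 0.09709 M.
Dilution factor = 250.0/23.80 = 10.50, so [stock] = 0.09709 x 10.50 = 1.02 M.

1.02 M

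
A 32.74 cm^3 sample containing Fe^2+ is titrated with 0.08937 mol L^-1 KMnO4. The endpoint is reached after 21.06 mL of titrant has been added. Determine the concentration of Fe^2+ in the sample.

n(KMnO4) = 0.08937 x 0.02106 = 0.001882 mol.
From the balanced equation, 1 mol KMnO4 reacts with 5 mol Fe^2+, so n(Fe^2+) = 0.001882 x 5/1 = 0.009411 mol.
[Fe^2+] = 0.009411 / 0.03274 L = 0.287 M.

0.287 M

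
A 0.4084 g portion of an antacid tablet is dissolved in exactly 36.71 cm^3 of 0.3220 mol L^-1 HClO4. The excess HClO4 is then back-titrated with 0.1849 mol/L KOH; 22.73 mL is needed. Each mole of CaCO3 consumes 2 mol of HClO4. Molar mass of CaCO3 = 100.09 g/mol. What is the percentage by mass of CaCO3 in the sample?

93.3%

Total n(HClO4) added = 0.3220 x 0.03671 = 0.01182 mol.
n(KOH) used = 0.1849 x 0.02273 = 0.004203 mol, which equals the excess n(HClO4).
So n(HClO4) consumed by the sample = 0.01182 - 0.004203 = 0.007618 mol.
n(CaCO3) = 0.007618 / 2 = 0.003809 mol.
mass CaCO3 = 0.003809 x 100.09 = 0.3812 g, so %CaCO3 = 0.3812/0.4084 x 100 = 93.3%.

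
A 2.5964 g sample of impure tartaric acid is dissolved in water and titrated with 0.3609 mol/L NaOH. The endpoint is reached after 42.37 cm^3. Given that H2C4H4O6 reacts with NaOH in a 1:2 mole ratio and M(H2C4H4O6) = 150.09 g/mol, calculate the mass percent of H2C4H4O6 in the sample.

n(NaOH) = 0.3609 x 0.04237 = 0.01529 mol.
n(H2C4H4O6) = 0.01529 / 2 = 0.007646 mol.
mass of H2C4H4O6 = 0.007646 x 150.09 = 1.148 g.
% purity = 1.148 / 2.5964 x 100 = 44.2%.

44.2%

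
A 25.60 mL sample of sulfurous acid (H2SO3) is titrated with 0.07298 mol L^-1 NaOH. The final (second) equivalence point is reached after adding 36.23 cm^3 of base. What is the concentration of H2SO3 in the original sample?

n(NaOH) = 0.07298 x 0.03623 = 0.002644 mol.
At the final (second) equivalence point, 2 mol OH^- react per mol H2SO3, so n(H2SO3) = 0.002644 / 2 = 0.001322 mol.
[H2SO3] = 0.001322 / 0.02560 L = 0.0516 M.

0.0516 M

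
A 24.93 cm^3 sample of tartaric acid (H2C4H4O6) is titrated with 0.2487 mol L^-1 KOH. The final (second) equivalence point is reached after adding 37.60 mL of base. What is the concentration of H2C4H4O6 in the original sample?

0.188 M

n(KOH) = 0.2487 x 0.03760 = 0.009351 mol.
At the final (second) equivalence point, 2 mol OH^- react per mol H2C4H4O6, so n(H2C4H4O6) = 0.009351 / 2 = 0.004676 mol.
[H2C4H4O6] = 0.004676 / 0.02493 L = 0.188 M.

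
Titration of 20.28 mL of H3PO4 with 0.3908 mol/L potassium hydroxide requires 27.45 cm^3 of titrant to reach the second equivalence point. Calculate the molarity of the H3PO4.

n(KOH) = 0.3908 x 0.02745 = 0.01073 mol.
At the second equivalence point, 2 mol OH^- react per mol H3PO4, so n(H3PO4) = 0.01073 / 2 = 0.005364 mol.
[H3PO4] = 0.005364 / 0.02028 L = 0.264 M.

0.264 M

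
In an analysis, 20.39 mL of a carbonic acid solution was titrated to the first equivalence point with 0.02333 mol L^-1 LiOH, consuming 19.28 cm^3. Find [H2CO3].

0.0221 M

n(LiOH) = 0.02333 x 0.01928 = 0.0004498 mol.
At the first equivalence point, 1 mol OH^- react per mol H2CO3, so n(H2CO3) = 0.0004498 / 1 = 0.0004498 mol.
[H2CO3] = 0.0004498 / 0.02039 L = 0.0221 M.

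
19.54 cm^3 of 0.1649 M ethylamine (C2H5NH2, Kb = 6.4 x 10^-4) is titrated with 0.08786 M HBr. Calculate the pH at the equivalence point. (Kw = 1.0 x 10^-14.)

n(C2H5NH2) = 0.1649 x 0.01954 = 0.003222 mol; V(HBr) at equivalence = 0.003222/0.08786 = 0.03667 L.
At equivalence the base is fully converted to C2H5NH3+; total volume = 0.05621 L, so [C2H5NH3+] = 0.003222/0.05621 = 0.05732 M.
Ka(C2H5NH3+) = Kw/Kb = 1.0e-14 / 6.4 x 10^-4 = 1.56e-11.
[H^+] = sqrt(Ka x [C2H5NH3+]) = sqrt(1.56e-11 x 0.05732) = 9.46e-7 M.
pH = -log(9.46e-7) = 6.02.

6.02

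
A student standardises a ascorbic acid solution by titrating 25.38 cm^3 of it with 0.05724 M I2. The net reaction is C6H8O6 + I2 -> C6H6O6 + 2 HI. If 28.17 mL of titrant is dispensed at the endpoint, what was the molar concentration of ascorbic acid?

0.0635 M

n(I2) = 0.05724 x 0.02817 = 0.001612 mol.
From the balanced equation, 1 mol I2 reacts with 1 mol ascorbic acid, so n(ascorbic acid) = 0.001612 x 1/1 = 0.001612 mol.
[ascorbic acid] = 0.001612 / 0.02538 L = 0.0635 M.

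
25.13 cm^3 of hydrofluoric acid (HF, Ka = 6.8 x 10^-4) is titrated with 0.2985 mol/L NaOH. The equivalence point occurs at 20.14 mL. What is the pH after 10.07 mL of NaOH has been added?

10.07 mL is exactly half the equivalence volume (20.14/2), i.e. the half-equivalence point.
There, n(HA) = n(A^-), so pH = pKa = -log(6.8 x 10^-4) = 3.17.

3.17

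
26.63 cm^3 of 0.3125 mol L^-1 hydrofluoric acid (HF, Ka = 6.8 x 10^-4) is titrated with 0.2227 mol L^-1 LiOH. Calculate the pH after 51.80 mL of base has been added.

12.61

n(acid) = 0.3125 x 0.02663 = 0.008322 mol; n(LiOH) added = 0.2227 x 0.05180 = 0.01154 mol.
Base is in excess by 0.01154 - 0.008322 = 0.003214 mol in a total volume of 0.07843 L.
[OH^-] = 0.003214/0.07843 = 0.04098 M, so pOH = 1.39 and pH = 14.00 - 1.39 = 12.61.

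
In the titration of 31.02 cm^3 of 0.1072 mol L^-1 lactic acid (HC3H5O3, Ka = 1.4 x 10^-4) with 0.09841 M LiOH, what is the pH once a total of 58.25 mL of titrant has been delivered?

n(acid) = 0.1072 x 0.03102 = 0.003325 mol; n(LiOH) added = 0.09841 x 0.05825 = 0.005732 mol.
Base is in excess by 0.005732 - 0.003325 = 0.002407 mol in a total volume of 0.08927 L.
[OH^-] = 0.002407/0.08927 = 0.02696 M, so pOH = 1.57 and pH = 14.00 - 1.57 = 12.43.

12.43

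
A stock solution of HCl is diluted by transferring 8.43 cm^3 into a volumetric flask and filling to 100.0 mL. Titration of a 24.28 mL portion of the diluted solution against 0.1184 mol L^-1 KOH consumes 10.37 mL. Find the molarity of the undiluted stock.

0.600 M

n(KOH) = 0.1184 x 0.01037 = 0.001228 mol.
n(HCl) in the aliquot = 0.001228 mol.
[diluted HCl] = 0.001228 / 0.02428 = 0.05057 M.
Dilution factor = 100.0/8.430 = 11.86, so [stock] = 0.05057 x 11.86 = 0.600 M.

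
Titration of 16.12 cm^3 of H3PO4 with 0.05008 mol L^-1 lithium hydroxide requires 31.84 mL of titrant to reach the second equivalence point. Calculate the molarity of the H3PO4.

n(LiOH) = 0.05008 x 0.03184 = 0.001595 mol.
At the second equivalence point, 2 mol OH^- react per mol H3PO4, so n(H3PO4) = 0.001595 / 2 = 0.0007973 mol.
[H3PO4] = 0.0007973 / 0.01612 L = 0.0495 M.

0.0495 M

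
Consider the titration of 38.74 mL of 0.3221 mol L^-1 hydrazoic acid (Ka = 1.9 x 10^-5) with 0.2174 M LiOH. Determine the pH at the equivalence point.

n(HN3) = 0.3221 x 0.03874 = 0.01248 mol; V(LiOH) at equivalence = 0.01248/0.2174 = 0.05740 L.
At equivalence all the acid is converted to N3-; total volume = 0.03874 + 0.05740 = 0.09614 L, so [N3-] = 0.01248/0.09614 = 0.1298 M.
Kb = Kw/Ka = 1.0e-14 / 1.9 x 10^-5 = 5.26e-10.
[OH^-] = sqrt(Kb x [N3-]) = sqrt(5.26e-10 x 0.1298) = 8.27e-6 M.
pOH = 5.08, so pH = 14.00 - 5.08 = 8.92.

8.92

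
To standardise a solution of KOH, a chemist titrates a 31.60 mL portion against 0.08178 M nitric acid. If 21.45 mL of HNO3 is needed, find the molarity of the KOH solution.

0.0555 M

n(HNO3) delivered = 0.08178 x 0.02145 = 0.001754 mol.
For a 1:1 reaction, n(KOH) = 0.001754 mol.
[KOH] = 0.001754 mol / 0.03160 L = 0.0555 M.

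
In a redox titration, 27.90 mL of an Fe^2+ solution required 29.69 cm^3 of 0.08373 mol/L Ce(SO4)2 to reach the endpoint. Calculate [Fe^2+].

0.0891 M

n(Ce(SO4)2) = 0.08373 x 0.02969 = 0.002486 mol.
From the balanced equation, 1 mol Ce(SO4)2 reacts with 1 mol Fe^2+, so n(Fe^2+) = 0.002486 x 1/1 = 0.002486 mol.
[Fe^2+] = 0.002486 / 0.02790 L = 0.0891 M.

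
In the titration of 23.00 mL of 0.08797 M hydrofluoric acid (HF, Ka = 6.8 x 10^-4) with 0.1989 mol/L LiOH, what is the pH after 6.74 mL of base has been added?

3.46

Initial n(HF) = 0.08797 x 0.02300 = 0.002023 mol.
n(LiOH) added = 0.1989 x 0.006740 = 0.001341 mol, converting that many moles of HF to F-.
Remaining n(HF) = 0.0006827 mol; n(F-) = 0.001341 mol.
By Henderson-Hasselbalch, pH = pKa + log([A^-]/[HA]) = 3.17 + log(0.001341/0.0006827) = 3.17 + (+0.29) = 3.46.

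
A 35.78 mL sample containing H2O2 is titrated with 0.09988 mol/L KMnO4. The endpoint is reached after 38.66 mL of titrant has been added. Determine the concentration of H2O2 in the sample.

n(KMnO4) = 0.09988 x 0.03866 = 0.003861 mol.
From the balanced equation, 2 mol KMnO4 reacts with 5 mol H2O2, so n(H2O2) = 0.003861 x 5/2 = 0.009653 mol.
[H2O2] = 0.009653 / 0.03578 L = 0.270 M.

0.270 M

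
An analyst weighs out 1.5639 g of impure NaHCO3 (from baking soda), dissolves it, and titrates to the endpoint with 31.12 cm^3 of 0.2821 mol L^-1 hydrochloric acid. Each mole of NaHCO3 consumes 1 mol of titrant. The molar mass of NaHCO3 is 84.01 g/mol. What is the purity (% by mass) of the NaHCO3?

n(HCl) = 0.2821 x 0.03112 = 0.008779 mol.
n(NaHCO3) = 0.008779 / 1 = 0.008779 mol.
mass of NaHCO3 = 0.008779 x 84.01 = 0.7375 g.
% purity = 0.7375 / 1.5639 x 100 = 47.2%.

47.2%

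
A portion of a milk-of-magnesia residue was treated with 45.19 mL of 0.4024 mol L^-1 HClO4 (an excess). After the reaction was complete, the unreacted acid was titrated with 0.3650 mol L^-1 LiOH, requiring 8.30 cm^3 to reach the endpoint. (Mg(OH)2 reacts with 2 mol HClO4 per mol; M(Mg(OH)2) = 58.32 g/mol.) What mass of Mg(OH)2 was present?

Total n(HClO4) added = 0.4024 x 0.04519 = 0.01818 mol.
n(LiOH) used = 0.3650 x 0.008300 = 0.003030 mol, which equals the excess n(HClO4).
So n(HClO4) consumed by the sample = 0.01818 - 0.003030 = 0.01515 mol.
n(Mg(OH)2) = 0.01515 / 2 = 0.007577 mol.
mass = 0.007577 mol x 58.32 g/mol = 0.442 g.

0.442 g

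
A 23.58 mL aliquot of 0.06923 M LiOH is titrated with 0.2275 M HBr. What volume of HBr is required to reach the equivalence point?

n(LiOH) = 0.06923 mol/L x 0.02358 L = 0.001632 mol.
At equivalence n(HBr) = n(LiOH) = 0.001632 mol.
V(HBr) = 0.001632 / 0.2275 = 0.007176 L = 7.18 mL.

7.18 mL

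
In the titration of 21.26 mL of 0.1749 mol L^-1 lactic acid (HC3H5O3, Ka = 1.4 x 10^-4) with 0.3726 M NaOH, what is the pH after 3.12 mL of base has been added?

Initial n(HC3H5O3) = 0.1749 x 0.02126 = 0.003718 mol.
n(NaOH) added = 0.3726 x 0.003120 = 0.001163 mol, converting that many moles of HC3H5O3 to C3H5O3-.
Remaining n(HC3H5O3) = 0.002556 mol; n(C3H5O3-) = 0.001163 mol.
By Henderson-Hasselbalch, pH = pKa + log([A^-]/[HA]) = 3.85 + log(0.001163/0.002556) = 3.85 + (-0.34) = 3.51.

3.51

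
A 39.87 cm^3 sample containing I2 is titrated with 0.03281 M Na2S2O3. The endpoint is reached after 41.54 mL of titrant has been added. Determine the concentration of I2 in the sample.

0.0171 M

n(Na2S2O3) = 0.03281 x 0.04154 = 0.001363 mol.
From the balanced equation, 2 mol Na2S2O3 reacts with 1 mol I2, so n(I2) = 0.001363 x 1/2 = 0.0006815 mol.
[I2] = 0.0006815 / 0.03987 L = 0.0171 M.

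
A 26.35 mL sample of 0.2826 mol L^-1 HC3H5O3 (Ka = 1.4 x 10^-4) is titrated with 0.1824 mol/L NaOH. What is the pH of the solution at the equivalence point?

8.45

n(HC3H5O3) = 0.2826 x 0.02635 = 0.007447 mol; V(NaOH) at equivalence = 0.007447/0.1824 = 0.04083 L.
At equivalence all the acid is converted to C3H5O3-; total volume = 0.02635 + 0.04083 = 0.06718 L, so [C3H5O3-] = 0.007447/0.06718 = 0.1109 M.
Kb = Kw/Ka = 1.0e-14 / 1.4 x 10^-4 = 7.14e-11.
[OH^-] = sqrt(Kb x [C3H5O3-]) = sqrt(7.14e-11 x 0.1109) = 2.81e-6 M.
pOH = 5.55, so pH = 14.00 - 5.55 = 8.45.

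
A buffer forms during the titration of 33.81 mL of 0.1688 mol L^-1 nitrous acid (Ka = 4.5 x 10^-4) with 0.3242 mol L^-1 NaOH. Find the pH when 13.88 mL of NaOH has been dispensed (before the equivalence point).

Initial n(HNO2) = 0.1688 x 0.03381 = 0.005707 mol.
n(NaOH) added = 0.3242 x 0.01388 = 0.004500 mol, converting that many moles of HNO2 to NO2-.
Remaining n(HNO2) = 0.001207 mol; n(NO2-) = 0.004500 mol.
By Henderson-Hasselbalch, pH = pKa + log([A^-]/[HA]) = 3.35 + log(0.004500/0.001207) = 3.35 + (+0.57) = 3.92.

3.92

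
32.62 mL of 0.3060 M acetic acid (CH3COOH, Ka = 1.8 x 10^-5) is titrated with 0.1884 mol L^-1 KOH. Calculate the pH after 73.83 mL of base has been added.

n(acid) = 0.3060 x 0.03262 = 0.009982 mol; n(KOH) added = 0.1884 x 0.07383 = 0.01391 mol.
Base is in excess by 0.01391 - 0.009982 = 0.003928 mol in a total volume of 0.1064 L.
[OH^-] = 0.003928/0.1064 = 0.03690 M, so pOH = 1.43 and pH = 14.00 - 1.43 = 12.57.

12.57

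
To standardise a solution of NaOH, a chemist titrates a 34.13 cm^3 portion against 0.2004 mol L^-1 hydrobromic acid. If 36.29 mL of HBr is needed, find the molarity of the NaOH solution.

0.213 M

n(HBr) delivered = 0.2004 x 0.03629 = 0.007273 mol.
For a 1:1 reaction, n(NaOH) = 0.007273 mol.
[NaOH] = 0.007273 mol / 0.03413 L = 0.213 M.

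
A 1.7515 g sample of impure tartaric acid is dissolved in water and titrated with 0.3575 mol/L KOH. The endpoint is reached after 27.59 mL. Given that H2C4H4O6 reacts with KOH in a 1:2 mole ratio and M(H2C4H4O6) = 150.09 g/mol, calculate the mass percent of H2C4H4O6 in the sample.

n(KOH) = 0.3575 x 0.02759 = 0.009863 mol.
n(H2C4H4O6) = 0.009863 / 2 = 0.004932 mol.
mass of H2C4H4O6 = 0.004932 x 150.09 = 0.7402 g.
% purity = 0.7402 / 1.7515 x 100 = 42.3%.

42.3%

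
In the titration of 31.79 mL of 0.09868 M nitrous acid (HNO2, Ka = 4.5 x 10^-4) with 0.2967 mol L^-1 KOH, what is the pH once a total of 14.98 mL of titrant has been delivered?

n(acid) = 0.09868 x 0.03179 = 0.003137 mol; n(KOH) added = 0.2967 x 0.01498 = 0.004445 mol.
Base is in excess by 0.004445 - 0.003137 = 0.001308 mol in a total volume of 0.04677 L.
[OH^-] = 0.001308/0.04677 = 0.02796 M, so pOH = 1.55 and pH = 14.00 - 1.55 = 12.45.

12.45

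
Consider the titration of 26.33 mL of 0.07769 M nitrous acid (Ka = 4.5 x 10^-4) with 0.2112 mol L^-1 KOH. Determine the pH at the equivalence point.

n(HNO2) = 0.07769 x 0.02633 = 0.002046 mol; V(KOH) at equivalence = 0.002046/0.2112 = 0.009686 L.
At equivalence all the acid is converted to NO2-; total volume = 0.02633 + 0.009686 = 0.03602 L, so [NO2-] = 0.002046/0.03602 = 0.05680 M.
Kb = Kw/Ka = 1.0e-14 / 4.5 x 10^-4 = 2.22e-11.
[OH^-] = sqrt(Kb x [NO2-]) = sqrt(2.22e-11 x 0.05680) = 1.12e-6 M.
pOH = 5.95, so pH = 14.00 - 5.95 = 8.05.

8.05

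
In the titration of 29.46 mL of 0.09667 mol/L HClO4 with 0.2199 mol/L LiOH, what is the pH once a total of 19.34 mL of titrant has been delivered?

12.46

n(acid) = 0.09667 x 0.02946 = 0.002848 mol; n(LiOH) added = 0.2199 x 0.01934 = 0.004253 mol.
Base is in excess by 0.004253 - 0.002848 = 0.001405 mol in a total volume of 0.04880 L.
[OH^-] = 0.001405/0.04880 = 0.02879 M, so pOH = 1.54 and pH = 14.00 - 1.54 = 12.46.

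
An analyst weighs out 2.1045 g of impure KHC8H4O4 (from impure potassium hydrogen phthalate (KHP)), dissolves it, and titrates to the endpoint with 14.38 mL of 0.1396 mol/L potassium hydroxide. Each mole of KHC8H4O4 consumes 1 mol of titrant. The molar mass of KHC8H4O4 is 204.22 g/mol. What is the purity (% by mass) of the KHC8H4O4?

19.5%

n(KOH) = 0.1396 x 0.01438 = 0.002007 mol.
n(KHC8H4O4) = 0.002007 / 1 = 0.002007 mol.
mass of KHC8H4O4 = 0.002007 x 204.22 = 0.4100 g.
% purity = 0.4100 / 2.1045 x 100 = 19.5%.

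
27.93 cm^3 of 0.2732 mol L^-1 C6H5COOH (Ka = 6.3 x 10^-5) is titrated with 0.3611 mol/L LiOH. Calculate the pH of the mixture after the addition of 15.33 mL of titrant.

Initial n(C6H5COOH) = 0.2732 x 0.02793 = 0.007630 mol.
n(LiOH) added = 0.3611 x 0.01533 = 0.005536 mol, converting that many moles of C6H5COOH to C6H5COO-.
Remaining n(C6H5COOH) = 0.002095 mol; n(C6H5COO-) = 0.005536 mol.
By Henderson-Hasselbalch, pH = pKa + log([A^-]/[HA]) = 4.20 + log(0.005536/0.002095) = 4.20 + (+0.42) = 4.62.

4.62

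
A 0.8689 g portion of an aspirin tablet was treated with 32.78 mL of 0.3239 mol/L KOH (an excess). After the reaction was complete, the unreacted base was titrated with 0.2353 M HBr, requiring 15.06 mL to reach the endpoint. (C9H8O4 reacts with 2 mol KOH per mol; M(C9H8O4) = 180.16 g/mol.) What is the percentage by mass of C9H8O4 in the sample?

Total n(KOH) added = 0.3239 x 0.03278 = 0.01062 mol.
n(HBr) used = 0.2353 x 0.01506 = 0.003544 mol, which equals the excess n(KOH).
So n(KOH) consumed by the sample = 0.01062 - 0.003544 = 0.007074 mol.
n(C9H8O4) = 0.007074 / 2 = 0.003537 mol.
mass C9H8O4 = 0.003537 x 180.16 = 0.6372 g, so %C9H8O4 = 0.6372/0.8689 x 100 = 73.3%.

73.3%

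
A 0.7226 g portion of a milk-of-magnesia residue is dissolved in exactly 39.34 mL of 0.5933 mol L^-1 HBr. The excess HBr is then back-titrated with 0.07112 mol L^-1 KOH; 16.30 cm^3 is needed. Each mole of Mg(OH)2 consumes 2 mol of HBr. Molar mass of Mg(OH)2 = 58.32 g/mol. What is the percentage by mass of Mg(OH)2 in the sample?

89.5%

Total n(HBr) added = 0.5933 x 0.03934 = 0.02334 mol.
n(KOH) used = 0.07112 x 0.01630 = 0.001159 mol, which equals the excess n(HBr).
So n(HBr) consumed by the sample = 0.02334 - 0.001159 = 0.02218 mol.
n(Mg(OH)2) = 0.02218 / 2 = 0.01109 mol.
mass Mg(OH)2 = 0.01109 x 58.32 = 0.6468 g, so %Mg(OH)2 = 0.6468/0.7226 x 100 = 89.5%.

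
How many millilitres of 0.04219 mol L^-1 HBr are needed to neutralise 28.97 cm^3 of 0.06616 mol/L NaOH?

n(NaOH) = 0.06616 mol/L x 0.02897 L = 0.001917 mol.
At equivalence n(HBr) = n(NaOH) = 0.001917 mol.
V(HBr) = 0.001917 / 0.04219 = 0.04543 L = 45.4 mL.

45.4 mL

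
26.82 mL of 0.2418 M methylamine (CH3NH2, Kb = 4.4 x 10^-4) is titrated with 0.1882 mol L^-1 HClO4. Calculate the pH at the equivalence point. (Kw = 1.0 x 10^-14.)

5.81

n(CH3NH2) = 0.2418 x 0.02682 = 0.006485 mol; V(HClO4) at equivalence = 0.006485/0.1882 = 0.03446 L.
At equivalence the base is fully converted to CH3NH3+; total volume = 0.06128 L, so [CH3NH3+] = 0.006485/0.06128 = 0.1058 M.
Ka(CH3NH3+) = Kw/Kb = 1.0e-14 / 4.4 x 10^-4 = 2.27e-11.
[H^+] = sqrt(Ka x [CH3NH3+]) = sqrt(2.27e-11 x 0.1058) = 1.55e-6 M.
pH = -log(1.55e-6) = 5.81.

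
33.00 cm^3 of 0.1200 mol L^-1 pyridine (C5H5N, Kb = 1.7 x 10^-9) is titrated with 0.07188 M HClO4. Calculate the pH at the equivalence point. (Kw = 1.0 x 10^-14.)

n(C5H5N) = 0.1200 x 0.03300 = 0.003960 mol; V(HClO4) at equivalence = 0.003960/0.07188 = 0.05509 L.
At equivalence the base is fully converted to C5H5NH+; total volume = 0.08809 L, so [C5H5NH+] = 0.003960/0.08809 = 0.04495 M.
Ka(C5H5NH+) = Kw/Kb = 1.0e-14 / 1.7 x 10^-9 = 5.88e-6.
[H^+] = sqrt(Ka x [C5H5NH+]) = sqrt(5.88e-6 x 0.04495) = 0.000514 M.
pH = -log(0.000514) = 3.29.

3.29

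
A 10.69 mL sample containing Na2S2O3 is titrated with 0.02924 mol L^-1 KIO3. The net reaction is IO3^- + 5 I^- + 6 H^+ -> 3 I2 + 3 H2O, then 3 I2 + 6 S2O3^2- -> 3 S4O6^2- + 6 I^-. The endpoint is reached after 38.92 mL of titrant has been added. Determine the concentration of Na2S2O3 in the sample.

0.639 M

n(KIO3) = 0.02924 x 0.03892 = 0.001138 mol.
From the balanced equation, 1 mol KIO3 reacts with 6 mol Na2S2O3, so n(Na2S2O3) = 0.001138 x 6/1 = 0.006828 mol.
[Na2S2O3] = 0.006828 / 0.01069 L = 0.639 M.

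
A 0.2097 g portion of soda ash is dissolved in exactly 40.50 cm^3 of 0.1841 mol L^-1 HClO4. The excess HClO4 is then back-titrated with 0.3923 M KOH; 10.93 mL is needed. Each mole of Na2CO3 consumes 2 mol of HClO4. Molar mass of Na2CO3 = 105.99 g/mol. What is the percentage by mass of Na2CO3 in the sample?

Total n(HClO4) added = 0.1841 x 0.04050 = 0.007456 mol.
n(KOH) used = 0.3923 x 0.01093 = 0.004288 mol, which equals the excess n(HClO4).
So n(HClO4) consumed by the sample = 0.007456 - 0.004288 = 0.003168 mol.
n(Na2CO3) = 0.003168 / 2 = 0.001584 mol.
mass Na2CO3 = 0.001584 x 105.99 = 0.1679 g, so %Na2CO3 = 0.1679/0.2097 x 100 = 80.1%.

80.1%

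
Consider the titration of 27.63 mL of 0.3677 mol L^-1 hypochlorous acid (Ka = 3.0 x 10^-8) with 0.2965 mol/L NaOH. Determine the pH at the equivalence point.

n(HClO) = 0.3677 x 0.02763 = 0.01016 mol; V(NaOH) at equivalence = 0.01016/0.2965 = 0.03426 L.
At equivalence all the acid is converted to ClO-; total volume = 0.02763 + 0.03426 = 0.06189 L, so [ClO-] = 0.01016/0.06189 = 0.1641 M.
Kb = Kw/Ka = 1.0e-14 / 3.0 x 10^-8 = 3.33e-7.
[OH^-] = sqrt(Kb x [ClO-]) = sqrt(3.33e-7 x 0.1641) = 0.000234 M.
pOH = 3.63, so pH = 14.00 - 3.63 = 10.37.

10.37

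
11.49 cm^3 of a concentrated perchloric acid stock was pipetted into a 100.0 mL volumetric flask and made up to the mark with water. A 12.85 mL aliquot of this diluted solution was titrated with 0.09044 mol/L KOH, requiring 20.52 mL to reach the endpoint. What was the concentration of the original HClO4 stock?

1.26 M

n(KOH) = 0.09044 x 0.02052 = 0.001856 mol.
n(HClO4) in the aliquot = 0.001856 mol.
[diluted HClO4] = 0.001856 / 0.01285 = 0.1444 M.
Dilution factor = 100.0/11.49 = 8.703, so [stock] = 0.1444 x 8.703 = 1.26 M.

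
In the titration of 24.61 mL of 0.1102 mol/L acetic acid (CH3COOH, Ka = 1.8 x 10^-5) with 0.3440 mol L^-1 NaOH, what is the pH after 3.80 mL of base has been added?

Initial n(CH3COOH) = 0.1102 x 0.02461 = 0.002712 mol.
n(NaOH) added = 0.3440 x 0.003800 = 0.001307 mol, converting that many moles of CH3COOH to CH3COO-.
Remaining n(CH3COOH) = 0.001405 mol; n(CH3COO-) = 0.001307 mol.
By Henderson-Hasselbalch, pH = pKa + log([A^-]/[HA]) = 4.74 + log(0.001307/0.001405) = 4.74 + (-0.03) = 4.71.

4.71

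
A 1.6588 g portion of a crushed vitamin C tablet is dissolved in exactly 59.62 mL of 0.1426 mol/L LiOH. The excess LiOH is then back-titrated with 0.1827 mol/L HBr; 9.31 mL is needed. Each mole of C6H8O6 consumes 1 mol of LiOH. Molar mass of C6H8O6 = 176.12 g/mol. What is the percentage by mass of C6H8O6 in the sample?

Total n(LiOH) added = 0.1426 x 0.05962 = 0.008502 mol.
n(HBr) used = 0.1827 x 0.009310 = 0.001701 mol, which equals the excess n(LiOH).
So n(LiOH) consumed by the sample = 0.008502 - 0.001701 = 0.006801 mol.
n(C6H8O6) = 0.006801 / 1 = 0.006801 mol.
mass C6H8O6 = 0.006801 x 176.12 = 1.198 g, so %C6H8O6 = 1.198/1.6588 x 100 = 72.2%.

72.2%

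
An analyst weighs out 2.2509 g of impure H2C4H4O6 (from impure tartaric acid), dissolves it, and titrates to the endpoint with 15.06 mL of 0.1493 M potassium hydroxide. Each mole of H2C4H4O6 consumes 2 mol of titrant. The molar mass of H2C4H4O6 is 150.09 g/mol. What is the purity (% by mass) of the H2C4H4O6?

7.50%

n(KOH) = 0.1493 x 0.01506 = 0.002248 mol.
n(H2C4H4O6) = 0.002248 / 2 = 0.001124 mol.
mass of H2C4H4O6 = 0.001124 x 150.09 = 0.1687 g.
% purity = 0.1687 / 2.2509 x 100 = 7.50%.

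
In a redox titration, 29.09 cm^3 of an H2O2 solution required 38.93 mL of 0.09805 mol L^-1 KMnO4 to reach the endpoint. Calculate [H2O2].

0.328 M

n(KMnO4) = 0.09805 x 0.03893 = 0.003817 mol.
From the balanced equation, 2 mol KMnO4 reacts with 5 mol H2O2, so n(H2O2) = 0.003817 x 5/2 = 0.009543 mol.
[H2O2] = 0.009543 / 0.02909 L = 0.328 M.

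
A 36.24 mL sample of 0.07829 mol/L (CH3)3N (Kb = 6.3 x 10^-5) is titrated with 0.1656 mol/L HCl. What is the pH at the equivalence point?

5.54

n((CH3)3N) = 0.07829 x 0.03624 = 0.002837 mol; V(HCl) at equivalence = 0.002837/0.1656 = 0.01713 L.
At equivalence the base is fully converted to (CH3)3NH+; total volume = 0.05337 L, so [(CH3)3NH+] = 0.002837/0.05337 = 0.05316 M.
Ka((CH3)3NH+) = Kw/Kb = 1.0e-14 / 6.3 x 10^-5 = 1.59e-10.
[H^+] = sqrt(Ka x [(CH3)3NH+]) = sqrt(1.59e-10 x 0.05316) = 2.90e-6 M.
pH = -log(2.90e-6) = 5.54.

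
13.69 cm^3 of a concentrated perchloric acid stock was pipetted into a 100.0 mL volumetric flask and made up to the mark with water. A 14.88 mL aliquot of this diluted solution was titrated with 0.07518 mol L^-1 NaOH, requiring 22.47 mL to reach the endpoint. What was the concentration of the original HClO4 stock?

n(NaOH) = 0.07518 x 0.02247 = 0.001689 mol.
n(HClO4) in the aliquot = 0.001689 mol.
[diluted HClO4] = 0.001689 / 0.01488 = 0.1135 M.
Dilution factor = 100.0/13.69 = 7.305, so [stock] = 0.1135 x 7.305 = 0.829 M.

0.829 M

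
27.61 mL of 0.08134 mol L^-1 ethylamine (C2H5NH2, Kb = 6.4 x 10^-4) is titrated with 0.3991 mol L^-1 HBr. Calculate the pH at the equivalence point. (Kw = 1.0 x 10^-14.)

5.99

n(C2H5NH2) = 0.08134 x 0.02761 = 0.002246 mol; V(HBr) at equivalence = 0.002246/0.3991 = 0.005627 L.
At equivalence the base is fully converted to C2H5NH3+; total volume = 0.03324 L, so [C2H5NH3+] = 0.002246/0.03324 = 0.06757 M.
Ka(C2H5NH3+) = Kw/Kb = 1.0e-14 / 6.4 x 10^-4 = 1.56e-11.
[H^+] = sqrt(Ka x [C2H5NH3+]) = sqrt(1.56e-11 x 0.06757) = 1.03e-6 M.
pH = -log(1.03e-6) = 5.99.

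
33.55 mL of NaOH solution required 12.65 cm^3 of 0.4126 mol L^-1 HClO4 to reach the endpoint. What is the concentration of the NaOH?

n(HClO4) delivered = 0.4126 x 0.01265 = 0.005219 mol.
For a 1:1 reaction, n(NaOH) = 0.005219 mol.
[NaOH] = 0.005219 mol / 0.03355 L = 0.156 M.

0.156 M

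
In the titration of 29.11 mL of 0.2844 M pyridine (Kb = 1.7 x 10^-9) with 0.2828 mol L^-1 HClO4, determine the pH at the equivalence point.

3.04

n(C5H5N) = 0.2844 x 0.02911 = 0.008279 mol; V(HClO4) at equivalence = 0.008279/0.2828 = 0.02927 L.
At equivalence the base is fully converted to C5H5NH+; total volume = 0.05838 L, so [C5H5NH+] = 0.008279/0.05838 = 0.1418 M.
Ka(C5H5NH+) = Kw/Kb = 1.0e-14 / 1.7 x 10^-9 = 5.88e-6.
[H^+] = sqrt(Ka x [C5H5NH+]) = sqrt(5.88e-6 x 0.1418) = 0.000913 M.
pH = -log(0.000913) = 3.04.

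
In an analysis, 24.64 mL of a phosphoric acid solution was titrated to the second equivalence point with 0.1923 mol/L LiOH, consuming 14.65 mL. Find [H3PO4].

0.0572 M

n(LiOH) = 0.1923 x 0.01465 = 0.002817 mol.
At the second equivalence point, 2 mol OH^- react per mol H3PO4, so n(H3PO4) = 0.002817 / 2 = 0.001409 mol.
[H3PO4] = 0.001409 / 0.02464 L = 0.0572 M.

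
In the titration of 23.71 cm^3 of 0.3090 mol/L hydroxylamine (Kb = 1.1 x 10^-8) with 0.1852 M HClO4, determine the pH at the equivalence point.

n(NH2OH) = 0.3090 x 0.02371 = 0.007326 mol; V(HClO4) at equivalence = 0.007326/0.1852 = 0.03956 L.
At equivalence the base is fully converted to NH3OH+; total volume = 0.06327 L, so [NH3OH+] = 0.007326/0.06327 = 0.1158 M.
Ka(NH3OH+) = Kw/Kb = 1.0e-14 / 1.1 x 10^-8 = 9.09e-7.
[H^+] = sqrt(Ka x [NH3OH+]) = sqrt(9.09e-7 x 0.1158) = 0.000324 M.
pH = -log(0.000324) = 3.49.

3.49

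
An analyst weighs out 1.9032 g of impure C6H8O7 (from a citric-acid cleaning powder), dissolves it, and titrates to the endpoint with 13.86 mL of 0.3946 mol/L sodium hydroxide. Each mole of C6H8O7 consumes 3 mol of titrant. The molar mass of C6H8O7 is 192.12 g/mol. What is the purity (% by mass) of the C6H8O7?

18.4%

n(NaOH) = 0.3946 x 0.01386 = 0.005469 mol.
n(C6H8O7) = 0.005469 / 3 = 0.001823 mol.
mass of C6H8O7 = 0.001823 x 192.12 = 0.3502 g.
% purity = 0.3502 / 1.9032 x 100 = 18.4%.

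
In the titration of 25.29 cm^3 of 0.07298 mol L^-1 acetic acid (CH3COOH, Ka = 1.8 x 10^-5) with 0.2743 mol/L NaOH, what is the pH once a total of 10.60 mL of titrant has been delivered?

n(acid) = 0.07298 x 0.02529 = 0.001846 mol; n(NaOH) added = 0.2743 x 0.01060 = 0.002908 mol.
Base is in excess by 0.002908 - 0.001846 = 0.001062 mol in a total volume of 0.03589 L.
[OH^-] = 0.001062/0.03589 = 0.02959 M, so pOH = 1.53 and pH = 14.00 - 1.53 = 12.47.

12.47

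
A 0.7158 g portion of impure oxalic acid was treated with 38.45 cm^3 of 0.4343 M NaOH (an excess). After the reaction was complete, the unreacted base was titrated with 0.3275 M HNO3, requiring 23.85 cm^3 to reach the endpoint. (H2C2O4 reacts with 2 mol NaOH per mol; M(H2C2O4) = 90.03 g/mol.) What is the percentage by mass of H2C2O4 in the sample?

55.9%

Total n(NaOH) added = 0.4343 x 0.03845 = 0.01670 mol.
n(HNO3) used = 0.3275 x 0.02385 = 0.007811 mol, which equals the excess n(NaOH).
So n(NaOH) consumed by the sample = 0.01670 - 0.007811 = 0.008888 mol.
n(H2C2O4) = 0.008888 / 2 = 0.004444 mol.
mass H2C2O4 = 0.004444 x 90.03 = 0.4001 g, so %H2C2O4 = 0.4001/0.7158 x 100 = 55.9%.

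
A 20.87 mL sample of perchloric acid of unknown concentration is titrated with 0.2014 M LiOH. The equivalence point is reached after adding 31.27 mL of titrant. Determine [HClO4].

n(LiOH) delivered = 0.2014 x 0.03127 = 0.006298 mol.
For a 1:1 reaction, n(HClO4) = 0.006298 mol.
[HClO4] = 0.006298 mol / 0.02087 L = 0.302 M.

0.302 M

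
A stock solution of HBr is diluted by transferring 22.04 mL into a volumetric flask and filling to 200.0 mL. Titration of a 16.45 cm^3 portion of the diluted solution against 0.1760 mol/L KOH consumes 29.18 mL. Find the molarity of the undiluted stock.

n(KOH) = 0.1760 x 0.02918 = 0.005136 mol.
n(HBr) in the aliquot = 0.005136 mol.
[diluted HBr] = 0.005136 / 0.01645 = 0.3122 M.
Dilution factor = 200.0/22.04 = 9.074, so [stock] = 0.3122 x 9.074 = 2.83 M.

2.83 M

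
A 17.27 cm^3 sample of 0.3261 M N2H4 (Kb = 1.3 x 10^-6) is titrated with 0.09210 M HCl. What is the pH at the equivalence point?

n(N2H4) = 0.3261 x 0.01727 = 0.005632 mol; V(HCl) at equivalence = 0.005632/0.09210 = 0.06115 L.
At equivalence the base is fully converted to N2H5+; total volume = 0.07842 L, so [N2H5+] = 0.005632/0.07842 = 0.07182 M.
Ka(N2H5+) = Kw/Kb = 1.0e-14 / 1.3 x 10^-6 = 7.69e-9.
[H^+] = sqrt(Ka x [N2H5+]) = sqrt(7.69e-9 x 0.07182) = 2.35e-5 M.
pH = -log(2.35e-5) = 4.63.

4.63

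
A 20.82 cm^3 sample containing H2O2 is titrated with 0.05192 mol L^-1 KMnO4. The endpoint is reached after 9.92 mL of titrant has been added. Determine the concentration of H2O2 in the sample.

0.0618 M

n(KMnO4) = 0.05192 x 0.009920 = 0.0005150 mol.
From the balanced equation, 2 mol KMnO4 reacts with 5 mol H2O2, so n(H2O2) = 0.0005150 x 5/2 = 0.001288 mol.
[H2O2] = 0.001288 / 0.02082 L = 0.0618 M.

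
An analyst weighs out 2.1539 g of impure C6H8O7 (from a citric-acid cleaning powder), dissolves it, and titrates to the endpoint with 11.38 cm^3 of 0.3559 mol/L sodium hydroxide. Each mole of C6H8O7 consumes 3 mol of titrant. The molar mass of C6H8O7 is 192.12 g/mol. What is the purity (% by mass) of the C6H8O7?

n(NaOH) = 0.3559 x 0.01138 = 0.004050 mol.
n(C6H8O7) = 0.004050 / 3 = 0.001350 mol.
mass of C6H8O7 = 0.001350 x 192.12 = 0.2594 g.
% purity = 0.2594 / 2.1539 x 100 = 12.0%.

12.0%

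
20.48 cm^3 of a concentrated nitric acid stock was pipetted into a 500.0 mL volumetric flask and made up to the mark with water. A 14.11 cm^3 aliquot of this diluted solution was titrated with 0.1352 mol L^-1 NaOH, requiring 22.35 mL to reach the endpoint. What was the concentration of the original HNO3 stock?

n(NaOH) = 0.1352 x 0.02235 = 0.003022 mol.
n(HNO3) in the aliquot = 0.003022 mol.
[diluted HNO3] = 0.003022 / 0.01411 = 0.2142 M.
Dilution factor = 500.0/20.48 = 24.41, so [stock] = 0.2142 x 24.41 = 5.23 M.

5.23 M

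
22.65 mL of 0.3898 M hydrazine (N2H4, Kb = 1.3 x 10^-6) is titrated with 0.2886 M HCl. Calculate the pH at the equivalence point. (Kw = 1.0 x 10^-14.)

4.45

n(N2H4) = 0.3898 x 0.02265 = 0.008829 mol; V(HCl) at equivalence = 0.008829/0.2886 = 0.03059 L.
At equivalence the base is fully converted to N2H5+; total volume = 0.05324 L, so [N2H5+] = 0.008829/0.05324 = 0.1658 M.
Ka(N2H5+) = Kw/Kb = 1.0e-14 / 1.3 x 10^-6 = 7.69e-9.
[H^+] = sqrt(Ka x [N2H5+]) = sqrt(7.69e-9 x 0.1658) = 3.57e-5 M.
pH = -log(3.57e-5) = 4.45.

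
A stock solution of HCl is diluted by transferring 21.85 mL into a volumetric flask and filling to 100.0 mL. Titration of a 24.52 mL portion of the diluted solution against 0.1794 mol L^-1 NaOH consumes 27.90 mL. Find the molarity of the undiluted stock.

n(NaOH) = 0.1794 x 0.02790 = 0.005005 mol.
n(HCl) in the aliquot = 0.005005 mol.
[diluted HCl] = 0.005005 / 0.02452 = 0.2041 M.
Dilution factor = 100.0/21.85 = 4.577, so [stock] = 0.2041 x 4.577 = 0.934 M.

0.934 M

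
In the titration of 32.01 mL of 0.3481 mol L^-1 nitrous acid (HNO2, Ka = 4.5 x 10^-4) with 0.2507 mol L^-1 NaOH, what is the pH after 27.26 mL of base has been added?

Initial n(HNO2) = 0.3481 x 0.03201 = 0.01114 mol.
n(NaOH) added = 0.2507 x 0.02726 = 0.006834 mol, converting that many moles of HNO2 to NO2-.
Remaining n(HNO2) = 0.004309 mol; n(NO2-) = 0.006834 mol.
By Henderson-Hasselbalch, pH = pKa + log([A^-]/[HA]) = 3.35 + log(0.006834/0.004309) = 3.35 + (+0.20) = 3.55.

3.55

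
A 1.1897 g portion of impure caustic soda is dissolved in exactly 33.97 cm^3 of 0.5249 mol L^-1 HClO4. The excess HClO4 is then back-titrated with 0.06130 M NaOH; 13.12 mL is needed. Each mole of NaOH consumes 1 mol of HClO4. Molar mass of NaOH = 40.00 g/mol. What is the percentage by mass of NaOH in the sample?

Total n(HClO4) added = 0.5249 x 0.03397 = 0.01783 mol.
n(NaOH) used = 0.06130 x 0.01312 = 0.0008043 mol, which equals the excess n(HClO4).
So n(HClO4) consumed by the sample = 0.01783 - 0.0008043 = 0.01703 mol.
n(NaOH) = 0.01703 / 1 = 0.01703 mol.
mass NaOH = 0.01703 x 40.00 = 0.6811 g, so %NaOH = 0.6811/1.1897 x 100 = 57.2%.

57.2%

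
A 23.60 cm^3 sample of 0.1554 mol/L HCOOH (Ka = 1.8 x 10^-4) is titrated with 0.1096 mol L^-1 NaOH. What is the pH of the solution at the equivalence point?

8.28

n(HCOOH) = 0.1554 x 0.02360 = 0.003667 mol; V(NaOH) at equivalence = 0.003667/0.1096 = 0.03346 L.
At equivalence all the acid is converted to HCOO-; total volume = 0.02360 + 0.03346 = 0.05706 L, so [HCOO-] = 0.003667/0.05706 = 0.06427 M.
Kb = Kw/Ka = 1.0e-14 / 1.8 x 10^-4 = 5.56e-11.
[OH^-] = sqrt(Kb x [HCOO-]) = sqrt(5.56e-11 x 0.06427) = 1.89e-6 M.
pOH = 5.72, so pH = 14.00 - 5.72 = 8.28.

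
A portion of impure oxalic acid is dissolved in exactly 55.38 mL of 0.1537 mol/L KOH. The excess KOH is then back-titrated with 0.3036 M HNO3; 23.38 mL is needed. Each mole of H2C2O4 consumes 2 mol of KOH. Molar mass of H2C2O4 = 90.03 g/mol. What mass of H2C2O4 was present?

0.0636 g

Total n(KOH) added = 0.1537 x 0.05538 = 0.008512 mol.
n(HNO3) used = 0.3036 x 0.02338 = 0.007098 mol, which equals the excess n(KOH).
So n(KOH) consumed by the sample = 0.008512 - 0.007098 = 0.001414 mol.
n(H2C2O4) = 0.001414 / 2 = 0.0007069 mol.
mass = 0.0007069 mol x 90.03 g/mol = 0.0636 g.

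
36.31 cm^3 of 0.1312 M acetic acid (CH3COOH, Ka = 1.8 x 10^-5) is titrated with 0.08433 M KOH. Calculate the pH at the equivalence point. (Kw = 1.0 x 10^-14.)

8.73

n(CH3COOH) = 0.1312 x 0.03631 = 0.004764 mol; V(KOH) at equivalence = 0.004764/0.08433 = 0.05649 L.
At equivalence all the acid is converted to CH3COO-; total volume = 0.03631 + 0.05649 = 0.09280 L, so [CH3COO-] = 0.004764/0.09280 = 0.05133 M.
Kb = Kw/Ka = 1.0e-14 / 1.8 x 10^-5 = 5.56e-10.
[OH^-] = sqrt(Kb x [CH3COO-]) = sqrt(5.56e-10 x 0.05133) = 5.34e-6 M.
pOH = 5.27, so pH = 14.00 - 5.27 = 8.73.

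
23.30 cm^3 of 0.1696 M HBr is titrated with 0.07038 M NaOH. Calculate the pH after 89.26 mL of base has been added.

n(acid) = 0.1696 x 0.02330 = 0.003952 mol; n(NaOH) added = 0.07038 x 0.08926 = 0.006282 mol.
Base is in excess by 0.006282 - 0.003952 = 0.002330 mol in a total volume of 0.1126 L.
[OH^-] = 0.002330/0.1126 = 0.02070 M, so pOH = 1.68 and pH = 14.00 - 1.68 = 12.32.

12.32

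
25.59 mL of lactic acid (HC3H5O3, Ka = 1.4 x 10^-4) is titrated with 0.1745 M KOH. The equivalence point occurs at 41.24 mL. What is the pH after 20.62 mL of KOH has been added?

20.62 mL is exactly half the equivalence volume (41.24/2), i.e. the half-equivalence point.
There, n(HA) = n(A^-), so pH = pKa = -log(1.4 x 10^-4) = 3.85.

3.85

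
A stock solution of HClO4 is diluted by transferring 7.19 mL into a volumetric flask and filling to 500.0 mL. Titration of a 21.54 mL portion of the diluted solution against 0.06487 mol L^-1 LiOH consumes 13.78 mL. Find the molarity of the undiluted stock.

2.89 M

n(LiOH) = 0.06487 x 0.01378 = 0.0008939 mol.
n(HClO4) in the aliquot = 0.0008939 mol.
[diluted HClO4] = 0.0008939 / 0.02154 = 0.04150 M.
Dilution factor = 500.0/7.190 = 69.54, so [stock] = 0.04150 x 69.54 = 2.89 M.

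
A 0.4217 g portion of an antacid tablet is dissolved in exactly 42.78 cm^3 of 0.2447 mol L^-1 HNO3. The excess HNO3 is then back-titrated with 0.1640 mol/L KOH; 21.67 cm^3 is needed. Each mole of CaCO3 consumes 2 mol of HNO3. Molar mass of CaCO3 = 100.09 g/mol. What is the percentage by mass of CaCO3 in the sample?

82.1%

Total n(HNO3) added = 0.2447 x 0.04278 = 0.01047 mol.
n(KOH) used = 0.1640 x 0.02167 = 0.003554 mol, which equals the excess n(HNO3).
So n(HNO3) consumed by the sample = 0.01047 - 0.003554 = 0.006914 mol.
n(CaCO3) = 0.006914 / 2 = 0.003457 mol.
mass CaCO3 = 0.003457 x 100.09 = 0.3460 g, so %CaCO3 = 0.3460/0.4217 x 100 = 82.1%.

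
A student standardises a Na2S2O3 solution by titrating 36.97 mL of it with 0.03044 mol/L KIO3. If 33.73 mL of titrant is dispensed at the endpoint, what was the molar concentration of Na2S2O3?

n(KIO3) = 0.03044 x 0.03373 = 0.001027 mol.
From the balanced equation, 1 mol KIO3 reacts with 6 mol Na2S2O3, so n(Na2S2O3) = 0.001027 x 6/1 = 0.006160 mol.
[Na2S2O3] = 0.006160 / 0.03697 L = 0.167 M.

0.167 M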